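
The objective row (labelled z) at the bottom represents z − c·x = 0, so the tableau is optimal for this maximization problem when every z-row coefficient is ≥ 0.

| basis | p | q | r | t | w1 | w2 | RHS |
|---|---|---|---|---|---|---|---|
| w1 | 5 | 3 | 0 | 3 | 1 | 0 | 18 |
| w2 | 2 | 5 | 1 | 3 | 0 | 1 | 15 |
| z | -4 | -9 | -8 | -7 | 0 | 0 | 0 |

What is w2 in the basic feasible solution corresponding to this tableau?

15

w2 is basic (row 2); its value is the RHS of that row, 15.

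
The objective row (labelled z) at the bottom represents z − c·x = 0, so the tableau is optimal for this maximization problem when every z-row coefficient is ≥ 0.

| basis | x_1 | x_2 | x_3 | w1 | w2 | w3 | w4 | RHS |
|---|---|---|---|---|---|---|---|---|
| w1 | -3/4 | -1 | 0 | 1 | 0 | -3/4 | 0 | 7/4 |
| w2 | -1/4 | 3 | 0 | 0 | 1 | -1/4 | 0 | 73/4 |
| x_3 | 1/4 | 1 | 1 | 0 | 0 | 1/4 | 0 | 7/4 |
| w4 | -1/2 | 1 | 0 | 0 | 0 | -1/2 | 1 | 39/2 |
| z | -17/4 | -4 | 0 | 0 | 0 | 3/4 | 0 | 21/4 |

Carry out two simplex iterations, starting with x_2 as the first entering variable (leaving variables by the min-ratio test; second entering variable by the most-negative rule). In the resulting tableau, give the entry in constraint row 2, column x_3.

Ratio test on column x_2 — row 1: entry -1 ≤ 0; row 2: (73/4)/3 = 73/12; row 3: (7/4)/1 = 7/4; row 4: (39/2)/1 = 39/2. Minimum is 7/4 at row 3 (x_3 leaves); pivot element 1.
Divide row 3 by 1; eliminate column x_2 from the other rows.
Second iteration: most negative z-row entry is -13/4 in column x_1, so x_1 enters.
Ratio test on column x_1 — row 1: entry -1/2 ≤ 0; row 2: entry -1 ≤ 0; row 3: (7/4)/(1/4) = 7; row 4: entry -3/4 ≤ 0. Minimum is 7 at row 3 (x_2 leaves); pivot element 1/4.
Divide row 3 by 1/4; eliminate column x_1 from the other rows.
After both pivots, the entry at constraint row 2, column x_3 is 1.

1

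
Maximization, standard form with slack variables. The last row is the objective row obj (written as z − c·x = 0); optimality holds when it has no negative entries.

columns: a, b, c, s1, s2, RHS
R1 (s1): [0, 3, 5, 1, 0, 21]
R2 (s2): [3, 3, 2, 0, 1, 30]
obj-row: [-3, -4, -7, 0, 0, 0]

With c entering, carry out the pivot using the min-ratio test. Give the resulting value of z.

147/5

Ratio test on column c — row 1: 21/5 = 21/5; row 2: 30/2 = 15. Minimum is 21/5 at row 1 (s1 leaves); pivot element 5.
Pivot on row 1; the obj-row RHS becomes 0 − (-7)·(21/5) = 147/5.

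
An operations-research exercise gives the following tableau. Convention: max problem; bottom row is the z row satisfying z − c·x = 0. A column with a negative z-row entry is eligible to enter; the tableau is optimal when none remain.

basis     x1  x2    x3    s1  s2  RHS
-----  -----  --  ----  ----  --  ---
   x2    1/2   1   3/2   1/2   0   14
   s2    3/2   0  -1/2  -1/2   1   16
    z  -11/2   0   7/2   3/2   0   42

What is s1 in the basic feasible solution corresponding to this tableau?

s1 is not in the basis, so in the current basic feasible solution s1 = 0.

0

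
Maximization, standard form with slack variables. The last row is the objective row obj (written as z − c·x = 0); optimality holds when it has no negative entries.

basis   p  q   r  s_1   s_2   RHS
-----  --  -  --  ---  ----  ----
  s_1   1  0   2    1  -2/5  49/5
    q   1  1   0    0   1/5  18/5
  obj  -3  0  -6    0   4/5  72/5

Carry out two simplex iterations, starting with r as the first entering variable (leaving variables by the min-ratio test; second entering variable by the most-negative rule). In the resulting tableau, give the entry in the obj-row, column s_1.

3

Ratio test on column r — row 1: (49/5)/2 = 49/10; row 2: entry 0 ≤ 0. Minimum is 49/10 at row 1 (s_1 leaves); pivot element 2.
Divide row 1 by 2; eliminate column r from the other rows.
Second iteration: most negative obj-row entry is -2/5 in column s_2, so s_2 enters.
Ratio test on column s_2 — row 1: entry -1/5 ≤ 0; row 2: (18/5)/(1/5) = 18. Minimum is 18 at row 2 (q leaves); pivot element 1/5.
Divide row 2 by 1/5; eliminate column s_2 from the other rows.
After both pivots, the entry at the obj-row, column s_1 is 3.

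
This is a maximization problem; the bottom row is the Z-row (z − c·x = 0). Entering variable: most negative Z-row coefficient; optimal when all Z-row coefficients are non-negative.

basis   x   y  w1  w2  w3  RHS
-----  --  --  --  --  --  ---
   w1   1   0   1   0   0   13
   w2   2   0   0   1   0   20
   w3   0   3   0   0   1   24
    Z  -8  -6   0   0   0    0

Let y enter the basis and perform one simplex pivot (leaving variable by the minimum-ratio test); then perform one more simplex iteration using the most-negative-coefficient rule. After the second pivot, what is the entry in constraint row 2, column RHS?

Ratio test on column y — row 1: entry 0 ≤ 0; row 2: entry 0 ≤ 0; row 3: 24/3 = 8. Minimum is 8 at row 3 (w3 leaves); pivot element 3.
Divide row 3 by 3; eliminate column y from the other rows.
Second iteration: most negative Z-row entry is -8 in column x, so x enters.
Ratio test on column x — row 1: 13/1 = 13; row 2: 20/2 = 10; row 3: entry 0 ≤ 0. Minimum is 10 at row 2 (w2 leaves); pivot element 2.
Divide row 2 by 2; eliminate column x from the other rows.
After both pivots, the entry at constraint row 2, column RHS is 10.

10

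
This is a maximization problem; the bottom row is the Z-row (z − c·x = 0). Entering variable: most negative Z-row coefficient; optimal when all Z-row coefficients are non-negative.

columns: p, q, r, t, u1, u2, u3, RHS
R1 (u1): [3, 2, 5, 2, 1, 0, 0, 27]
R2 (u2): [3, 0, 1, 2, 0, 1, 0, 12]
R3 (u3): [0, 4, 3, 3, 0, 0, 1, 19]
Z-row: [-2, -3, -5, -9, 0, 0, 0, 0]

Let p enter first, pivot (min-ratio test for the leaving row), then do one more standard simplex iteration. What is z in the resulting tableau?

Ratio test on column p — row 1: 27/3 = 9; row 2: 12/3 = 4; row 3: entry 0 ≤ 0. Minimum is 4 at row 2 (u2 leaves); pivot element 3.
Pivot on row 2; the Z-row RHS becomes 0 − (-2)·4 = 8.
Next entering variable (most negative Z-row entry -23/3): t.
Ratio test on column t — row 1: entry 0 ≤ 0; row 2: 4/(2/3) = 6; row 3: 19/3 = 19/3. Minimum is 6 at row 2 (p leaves); pivot element 2/3.
After the second pivot the Z-row RHS is 8 − (-23/3)·6 = 54.

54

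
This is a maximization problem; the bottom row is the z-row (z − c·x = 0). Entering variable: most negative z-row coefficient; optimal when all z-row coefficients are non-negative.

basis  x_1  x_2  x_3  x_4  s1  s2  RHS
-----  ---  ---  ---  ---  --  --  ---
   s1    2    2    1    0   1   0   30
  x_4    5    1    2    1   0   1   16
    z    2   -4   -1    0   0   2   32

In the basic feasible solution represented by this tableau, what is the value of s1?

30

s1 is basic (row 1); its value is the RHS of that row, 30.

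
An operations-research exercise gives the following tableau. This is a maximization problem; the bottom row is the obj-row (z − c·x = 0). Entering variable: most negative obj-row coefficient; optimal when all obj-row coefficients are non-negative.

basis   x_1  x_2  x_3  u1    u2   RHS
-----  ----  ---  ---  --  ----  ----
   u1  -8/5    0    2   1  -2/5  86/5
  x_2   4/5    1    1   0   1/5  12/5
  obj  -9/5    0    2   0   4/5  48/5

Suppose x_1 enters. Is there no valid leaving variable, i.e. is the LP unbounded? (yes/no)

Column x_1 has positive entries in row(s) 2, so the ratio test bounds it — not unbounded.

no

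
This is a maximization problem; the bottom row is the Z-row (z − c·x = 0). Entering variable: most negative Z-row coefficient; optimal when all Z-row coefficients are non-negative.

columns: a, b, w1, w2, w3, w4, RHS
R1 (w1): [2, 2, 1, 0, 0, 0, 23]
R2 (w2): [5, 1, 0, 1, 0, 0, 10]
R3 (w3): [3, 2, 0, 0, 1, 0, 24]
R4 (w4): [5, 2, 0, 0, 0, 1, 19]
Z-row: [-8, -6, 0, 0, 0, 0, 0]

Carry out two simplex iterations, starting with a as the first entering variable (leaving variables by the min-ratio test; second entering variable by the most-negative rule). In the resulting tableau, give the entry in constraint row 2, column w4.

Ratio test on column a — row 1: 23/2 = 23/2; row 2: 10/5 = 2; row 3: 24/3 = 8; row 4: 19/5 = 19/5. Minimum is 2 at row 2 (w2 leaves); pivot element 5.
Divide row 2 by 5; eliminate column a from the other rows.
Second iteration: most negative Z-row entry is -22/5 in column b, so b enters.
Ratio test on column b — row 1: 19/(8/5) = 95/8; row 2: 2/(1/5) = 10; row 3: 18/(7/5) = 90/7; row 4: 9/1 = 9. Minimum is 9 at row 4 (w4 leaves); pivot element 1.
Divide row 4 by 1; eliminate column b from the other rows.
After both pivots, the entry at constraint row 2, column w4 is -1/5.

-1/5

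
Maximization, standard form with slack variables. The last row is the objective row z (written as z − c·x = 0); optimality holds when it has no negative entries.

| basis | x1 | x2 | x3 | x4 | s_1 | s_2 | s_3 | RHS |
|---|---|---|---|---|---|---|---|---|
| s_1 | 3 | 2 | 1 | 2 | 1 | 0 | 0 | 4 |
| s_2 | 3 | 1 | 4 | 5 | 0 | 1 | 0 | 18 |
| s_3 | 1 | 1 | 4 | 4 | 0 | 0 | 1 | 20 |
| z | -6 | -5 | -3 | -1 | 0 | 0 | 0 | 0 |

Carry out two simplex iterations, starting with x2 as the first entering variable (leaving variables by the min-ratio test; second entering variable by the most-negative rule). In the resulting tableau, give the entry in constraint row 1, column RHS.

Ratio test on column x2 — row 1: 4/2 = 2; row 2: 18/1 = 18; row 3: 20/1 = 20. Minimum is 2 at row 1 (s_1 leaves); pivot element 2.
Divide row 1 by 2; eliminate column x2 from the other rows.
Second iteration: most negative z-row entry is -1/2 in column x3, so x3 enters.
Ratio test on column x3 — row 1: 2/(1/2) = 4; row 2: 16/(7/2) = 32/7; row 3: 18/(7/2) = 36/7. Minimum is 4 at row 1 (x2 leaves); pivot element 1/2.
Divide row 1 by 1/2; eliminate column x3 from the other rows.
After both pivots, the entry at constraint row 1, column RHS is 4.

4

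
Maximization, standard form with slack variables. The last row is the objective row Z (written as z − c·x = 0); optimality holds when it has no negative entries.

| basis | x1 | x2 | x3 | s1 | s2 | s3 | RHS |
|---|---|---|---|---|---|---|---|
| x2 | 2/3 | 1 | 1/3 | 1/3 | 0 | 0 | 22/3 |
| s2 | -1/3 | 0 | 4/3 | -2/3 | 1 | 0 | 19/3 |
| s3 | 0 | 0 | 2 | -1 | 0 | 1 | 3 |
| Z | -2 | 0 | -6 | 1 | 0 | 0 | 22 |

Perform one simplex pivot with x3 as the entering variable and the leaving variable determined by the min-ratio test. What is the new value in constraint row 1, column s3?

Ratio test on column x3 — row 1: (22/3)/(1/3) = 22; row 2: (19/3)/(4/3) = 19/4; row 3: 3/2 = 3/2. Minimum is 3/2 at row 3 (s3 leaves); pivot element 2.
Divide row 3 by 2; eliminate column x3 from the other rows.
Row 1 update in column s3: 0 − (1/3)·(1/2) = -1/6.

-1/6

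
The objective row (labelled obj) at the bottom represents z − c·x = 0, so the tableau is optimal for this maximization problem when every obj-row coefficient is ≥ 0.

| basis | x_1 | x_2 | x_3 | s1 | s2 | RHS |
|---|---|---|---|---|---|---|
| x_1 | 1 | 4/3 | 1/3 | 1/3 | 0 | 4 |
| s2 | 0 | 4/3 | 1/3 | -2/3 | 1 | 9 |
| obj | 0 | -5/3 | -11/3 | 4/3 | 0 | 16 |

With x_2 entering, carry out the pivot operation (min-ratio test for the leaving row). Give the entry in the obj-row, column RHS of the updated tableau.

21

Ratio test on column x_2 — row 1: 4/(4/3) = 3; row 2: 9/(4/3) = 27/4. Minimum is 3 at row 1 (x_1 leaves); pivot element 4/3.
Divide row 1 by 4/3; eliminate column x_2 from the other rows.
obj-row update in column RHS: 16 − (-5/3)·3 = 21.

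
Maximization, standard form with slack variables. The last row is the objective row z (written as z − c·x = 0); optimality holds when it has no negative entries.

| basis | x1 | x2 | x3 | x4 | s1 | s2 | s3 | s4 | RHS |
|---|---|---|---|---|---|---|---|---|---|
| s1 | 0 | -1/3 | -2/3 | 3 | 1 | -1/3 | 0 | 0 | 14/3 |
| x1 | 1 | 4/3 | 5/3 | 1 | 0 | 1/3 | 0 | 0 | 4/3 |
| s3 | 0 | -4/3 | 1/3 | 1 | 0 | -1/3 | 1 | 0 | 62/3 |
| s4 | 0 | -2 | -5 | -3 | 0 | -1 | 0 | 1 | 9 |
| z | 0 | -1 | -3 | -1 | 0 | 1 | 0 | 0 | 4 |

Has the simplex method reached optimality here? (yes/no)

The z-row has a negative entry -3 in column x3, so it is not optimal.

no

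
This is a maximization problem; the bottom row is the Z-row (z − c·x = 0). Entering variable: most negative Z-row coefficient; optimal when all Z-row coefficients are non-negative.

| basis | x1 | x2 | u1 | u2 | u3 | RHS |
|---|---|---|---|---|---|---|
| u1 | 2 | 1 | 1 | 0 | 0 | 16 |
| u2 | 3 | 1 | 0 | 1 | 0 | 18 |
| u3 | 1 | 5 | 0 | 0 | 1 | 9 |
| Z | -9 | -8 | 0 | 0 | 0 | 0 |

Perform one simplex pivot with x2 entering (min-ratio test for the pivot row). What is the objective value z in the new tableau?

Ratio test on column x2 — row 1: 16/1 = 16; row 2: 18/1 = 18; row 3: 9/5 = 9/5. Minimum is 9/5 at row 3 (u3 leaves); pivot element 5.
Pivot on row 3; the Z-row RHS becomes 0 − (-8)·(9/5) = 72/5.

72/5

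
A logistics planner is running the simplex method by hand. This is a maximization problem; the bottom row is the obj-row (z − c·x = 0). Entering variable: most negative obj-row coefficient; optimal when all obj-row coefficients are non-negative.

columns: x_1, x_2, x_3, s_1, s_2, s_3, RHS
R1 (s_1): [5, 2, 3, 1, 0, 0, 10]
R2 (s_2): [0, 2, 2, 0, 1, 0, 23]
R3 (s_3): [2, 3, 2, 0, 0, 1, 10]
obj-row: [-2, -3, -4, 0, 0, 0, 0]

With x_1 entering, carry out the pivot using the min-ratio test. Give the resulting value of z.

4

Ratio test on column x_1 — row 1: 10/5 = 2; row 2: entry 0 ≤ 0; row 3: 10/2 = 5. Minimum is 2 at row 1 (s_1 leaves); pivot element 5.
Pivot on row 1; the obj-row RHS becomes 0 − (-2)·2 = 4.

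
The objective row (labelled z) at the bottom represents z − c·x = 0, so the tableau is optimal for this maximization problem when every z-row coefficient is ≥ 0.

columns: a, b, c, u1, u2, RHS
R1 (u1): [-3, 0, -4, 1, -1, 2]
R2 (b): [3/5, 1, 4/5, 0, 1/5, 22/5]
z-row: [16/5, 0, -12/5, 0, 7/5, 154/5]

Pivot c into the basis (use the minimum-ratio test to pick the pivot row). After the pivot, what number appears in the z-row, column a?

5

Ratio test on column c — row 1: entry -4 ≤ 0; row 2: (22/5)/(4/5) = 11/2. Minimum is 11/2 at row 2 (b leaves); pivot element 4/5.
Divide row 2 by 4/5; eliminate column c from the other rows.
z-row update in column a: 16/5 − (-12/5)·(3/4) = 5.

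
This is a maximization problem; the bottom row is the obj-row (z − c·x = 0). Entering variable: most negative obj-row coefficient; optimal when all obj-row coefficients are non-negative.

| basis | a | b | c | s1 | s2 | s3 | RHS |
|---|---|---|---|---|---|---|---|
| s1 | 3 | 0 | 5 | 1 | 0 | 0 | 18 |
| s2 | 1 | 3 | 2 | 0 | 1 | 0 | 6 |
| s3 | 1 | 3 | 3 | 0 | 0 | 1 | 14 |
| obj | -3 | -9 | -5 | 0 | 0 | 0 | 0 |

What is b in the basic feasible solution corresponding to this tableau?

b is not in the basis, so in the current basic feasible solution b = 0.

0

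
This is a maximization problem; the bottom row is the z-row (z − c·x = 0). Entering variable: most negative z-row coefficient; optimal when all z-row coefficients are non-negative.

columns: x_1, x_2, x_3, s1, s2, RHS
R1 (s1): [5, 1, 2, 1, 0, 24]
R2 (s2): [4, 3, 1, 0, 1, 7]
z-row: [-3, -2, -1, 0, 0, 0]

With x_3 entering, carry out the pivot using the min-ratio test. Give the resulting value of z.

Ratio test on column x_3 — row 1: 24/2 = 12; row 2: 7/1 = 7. Minimum is 7 at row 2 (s2 leaves); pivot element 1.
Pivot on row 2; the z-row RHS becomes 0 − (-1)·7 = 7.

7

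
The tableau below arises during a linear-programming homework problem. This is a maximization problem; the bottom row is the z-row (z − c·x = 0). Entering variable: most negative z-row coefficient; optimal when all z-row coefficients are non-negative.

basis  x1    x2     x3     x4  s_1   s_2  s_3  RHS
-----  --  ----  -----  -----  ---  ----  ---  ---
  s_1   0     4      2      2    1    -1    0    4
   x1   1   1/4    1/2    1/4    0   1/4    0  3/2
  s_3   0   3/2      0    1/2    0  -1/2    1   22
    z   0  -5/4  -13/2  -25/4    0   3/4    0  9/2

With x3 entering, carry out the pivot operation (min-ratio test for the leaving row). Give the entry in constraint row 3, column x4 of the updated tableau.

1/2

Ratio test on column x3 — row 1: 4/2 = 2; row 2: (3/2)/(1/2) = 3; row 3: entry 0 ≤ 0. Minimum is 2 at row 1 (s_1 leaves); pivot element 2.
Divide row 1 by 2; eliminate column x3 from the other rows.
Row 3 update in column x4: 1/2 − 0·1 = 1/2.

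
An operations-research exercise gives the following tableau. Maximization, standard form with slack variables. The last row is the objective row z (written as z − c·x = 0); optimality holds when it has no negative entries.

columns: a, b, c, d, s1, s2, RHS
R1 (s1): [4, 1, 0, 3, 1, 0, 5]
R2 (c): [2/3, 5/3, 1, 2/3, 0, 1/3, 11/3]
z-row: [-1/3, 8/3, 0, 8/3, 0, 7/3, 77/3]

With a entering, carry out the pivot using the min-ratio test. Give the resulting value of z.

313/12

Ratio test on column a — row 1: 5/4 = 5/4; row 2: (11/3)/(2/3) = 11/2. Minimum is 5/4 at row 1 (s1 leaves); pivot element 4.
Pivot on row 1; the z-row RHS becomes 77/3 − (-1/3)·(5/4) = 313/12.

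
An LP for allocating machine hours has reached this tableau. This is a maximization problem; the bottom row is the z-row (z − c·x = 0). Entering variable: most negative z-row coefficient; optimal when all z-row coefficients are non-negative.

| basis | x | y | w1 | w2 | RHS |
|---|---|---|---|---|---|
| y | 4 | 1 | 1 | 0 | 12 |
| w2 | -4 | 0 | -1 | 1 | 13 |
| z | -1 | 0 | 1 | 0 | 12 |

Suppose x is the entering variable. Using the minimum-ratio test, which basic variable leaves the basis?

y

Column x entries and ratios — y: 12/4 = 3; w2: -4 ≤ 0, skip.
Smallest ratio is 3 in the row of y, so y leaves.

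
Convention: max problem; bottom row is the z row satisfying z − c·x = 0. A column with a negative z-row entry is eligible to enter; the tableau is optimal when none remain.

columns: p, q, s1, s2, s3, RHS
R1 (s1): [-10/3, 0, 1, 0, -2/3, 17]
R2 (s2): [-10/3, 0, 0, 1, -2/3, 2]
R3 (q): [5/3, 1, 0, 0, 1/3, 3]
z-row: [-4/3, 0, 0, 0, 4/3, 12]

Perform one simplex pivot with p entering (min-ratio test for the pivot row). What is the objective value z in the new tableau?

72/5

Ratio test on column p — row 1: entry -10/3 ≤ 0; row 2: entry -10/3 ≤ 0; row 3: 3/(5/3) = 9/5. Minimum is 9/5 at row 3 (q leaves); pivot element 5/3.
Pivot on row 3; the z-row RHS becomes 12 − (-4/3)·(9/5) = 72/5.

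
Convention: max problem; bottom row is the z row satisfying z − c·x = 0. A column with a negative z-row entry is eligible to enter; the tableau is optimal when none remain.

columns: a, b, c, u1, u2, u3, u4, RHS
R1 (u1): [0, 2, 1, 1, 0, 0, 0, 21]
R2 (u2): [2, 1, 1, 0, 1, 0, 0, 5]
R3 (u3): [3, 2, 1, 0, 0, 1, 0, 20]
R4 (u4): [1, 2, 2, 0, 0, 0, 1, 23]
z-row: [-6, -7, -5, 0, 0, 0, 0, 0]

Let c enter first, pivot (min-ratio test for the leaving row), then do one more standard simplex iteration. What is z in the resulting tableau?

35

Ratio test on column c — row 1: 21/1 = 21; row 2: 5/1 = 5; row 3: 20/1 = 20; row 4: 23/2 = 23/2. Minimum is 5 at row 2 (u2 leaves); pivot element 1.
Pivot on row 2; the z-row RHS becomes 0 − (-5)·5 = 25.
Next entering variable (most negative z-row entry -2): b.
Ratio test on column b — row 1: 16/1 = 16; row 2: 5/1 = 5; row 3: 15/1 = 15; row 4: entry 0 ≤ 0. Minimum is 5 at row 2 (c leaves); pivot element 1.
After the second pivot the z-row RHS is 25 − (-2)·5 = 35.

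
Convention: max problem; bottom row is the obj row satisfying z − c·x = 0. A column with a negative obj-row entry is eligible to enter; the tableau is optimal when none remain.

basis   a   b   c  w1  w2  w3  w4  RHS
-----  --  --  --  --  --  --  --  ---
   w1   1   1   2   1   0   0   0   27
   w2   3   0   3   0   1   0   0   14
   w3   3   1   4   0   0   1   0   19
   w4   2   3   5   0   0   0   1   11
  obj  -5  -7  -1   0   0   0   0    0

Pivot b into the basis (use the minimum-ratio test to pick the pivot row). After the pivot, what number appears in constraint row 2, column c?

Ratio test on column b — row 1: 27/1 = 27; row 2: entry 0 ≤ 0; row 3: 19/1 = 19; row 4: 11/3 = 11/3. Minimum is 11/3 at row 4 (w4 leaves); pivot element 3.
Divide row 4 by 3; eliminate column b from the other rows.
Row 2 update in column c: 3 − 0·(5/3) = 3.

3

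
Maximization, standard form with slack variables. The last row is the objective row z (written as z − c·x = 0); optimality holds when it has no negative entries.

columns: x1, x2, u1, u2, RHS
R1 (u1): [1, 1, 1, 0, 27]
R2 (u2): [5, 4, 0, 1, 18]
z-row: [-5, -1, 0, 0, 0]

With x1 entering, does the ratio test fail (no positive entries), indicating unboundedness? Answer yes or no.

Column x1 has positive entries in row(s) 1, 2, so the ratio test bounds it — not unbounded.

no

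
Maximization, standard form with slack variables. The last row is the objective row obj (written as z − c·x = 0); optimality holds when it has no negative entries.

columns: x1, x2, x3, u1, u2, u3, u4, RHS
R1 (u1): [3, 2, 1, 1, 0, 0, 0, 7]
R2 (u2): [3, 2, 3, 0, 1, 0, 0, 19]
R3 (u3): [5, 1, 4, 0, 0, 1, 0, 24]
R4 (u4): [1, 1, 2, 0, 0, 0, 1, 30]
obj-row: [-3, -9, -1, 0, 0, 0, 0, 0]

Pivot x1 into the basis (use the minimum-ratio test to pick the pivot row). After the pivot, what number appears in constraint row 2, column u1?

-1

Ratio test on column x1 — row 1: 7/3 = 7/3; row 2: 19/3 = 19/3; row 3: 24/5 = 24/5; row 4: 30/1 = 30. Minimum is 7/3 at row 1 (u1 leaves); pivot element 3.
Divide row 1 by 3; eliminate column x1 from the other rows.
Row 2 update in column u1: 0 − 3·(1/3) = -1.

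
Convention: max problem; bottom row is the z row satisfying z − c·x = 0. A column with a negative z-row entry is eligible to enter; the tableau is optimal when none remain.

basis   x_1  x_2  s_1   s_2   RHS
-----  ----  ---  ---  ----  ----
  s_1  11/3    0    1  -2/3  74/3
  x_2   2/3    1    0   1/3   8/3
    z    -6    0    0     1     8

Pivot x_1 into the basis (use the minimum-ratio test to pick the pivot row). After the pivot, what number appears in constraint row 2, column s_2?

1/2

Ratio test on column x_1 — row 1: (74/3)/(11/3) = 74/11; row 2: (8/3)/(2/3) = 4. Minimum is 4 at row 2 (x_2 leaves); pivot element 2/3.
Divide row 2 by 2/3; eliminate column x_1 from the other rows.
In the new row 2, the s_2 entry is the old entry divided by the pivot: (1/3)/(2/3) = 1/2.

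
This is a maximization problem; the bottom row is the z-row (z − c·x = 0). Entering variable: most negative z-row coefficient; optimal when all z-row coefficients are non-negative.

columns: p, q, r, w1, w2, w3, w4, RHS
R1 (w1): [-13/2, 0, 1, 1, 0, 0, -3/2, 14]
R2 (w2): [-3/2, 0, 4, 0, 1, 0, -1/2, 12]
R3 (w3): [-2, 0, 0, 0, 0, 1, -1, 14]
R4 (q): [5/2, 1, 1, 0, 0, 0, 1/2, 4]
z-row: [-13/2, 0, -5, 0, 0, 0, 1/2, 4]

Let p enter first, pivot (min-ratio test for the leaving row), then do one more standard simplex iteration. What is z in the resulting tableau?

Ratio test on column p — row 1: entry -13/2 ≤ 0; row 2: entry -3/2 ≤ 0; row 3: entry -2 ≤ 0; row 4: 4/(5/2) = 8/5. Minimum is 8/5 at row 4 (q leaves); pivot element 5/2.
Pivot on row 4; the z-row RHS becomes 4 − (-13/2)·(8/5) = 72/5.
Next entering variable (most negative z-row entry -12/5): r.
Ratio test on column r — row 1: (122/5)/(18/5) = 61/9; row 2: (72/5)/(23/5) = 72/23; row 3: (86/5)/(4/5) = 43/2; row 4: (8/5)/(2/5) = 4. Minimum is 72/23 at row 2 (w2 leaves); pivot element 23/5.
After the second pivot the z-row RHS is 72/5 − (-12/5)·(72/23) = 504/23.

504/23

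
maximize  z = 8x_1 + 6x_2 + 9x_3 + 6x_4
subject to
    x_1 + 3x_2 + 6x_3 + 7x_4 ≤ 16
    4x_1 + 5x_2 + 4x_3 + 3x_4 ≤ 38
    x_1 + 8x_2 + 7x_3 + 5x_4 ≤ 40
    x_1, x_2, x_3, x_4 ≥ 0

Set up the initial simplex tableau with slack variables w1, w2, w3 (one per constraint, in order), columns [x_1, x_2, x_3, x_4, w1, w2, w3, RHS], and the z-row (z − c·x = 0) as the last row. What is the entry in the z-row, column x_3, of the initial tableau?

The z-row carries the negated objective coefficients: the x_3 entry is -9.

-9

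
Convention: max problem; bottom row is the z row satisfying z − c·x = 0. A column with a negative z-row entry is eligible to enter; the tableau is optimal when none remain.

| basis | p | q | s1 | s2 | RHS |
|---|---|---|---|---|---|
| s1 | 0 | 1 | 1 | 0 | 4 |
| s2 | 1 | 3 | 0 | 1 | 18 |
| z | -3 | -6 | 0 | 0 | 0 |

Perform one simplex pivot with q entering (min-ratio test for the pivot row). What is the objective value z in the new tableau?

Ratio test on column q — row 1: 4/1 = 4; row 2: 18/3 = 6. Minimum is 4 at row 1 (s1 leaves); pivot element 1.
Pivot on row 1; the z-row RHS becomes 0 − (-6)·4 = 24.

24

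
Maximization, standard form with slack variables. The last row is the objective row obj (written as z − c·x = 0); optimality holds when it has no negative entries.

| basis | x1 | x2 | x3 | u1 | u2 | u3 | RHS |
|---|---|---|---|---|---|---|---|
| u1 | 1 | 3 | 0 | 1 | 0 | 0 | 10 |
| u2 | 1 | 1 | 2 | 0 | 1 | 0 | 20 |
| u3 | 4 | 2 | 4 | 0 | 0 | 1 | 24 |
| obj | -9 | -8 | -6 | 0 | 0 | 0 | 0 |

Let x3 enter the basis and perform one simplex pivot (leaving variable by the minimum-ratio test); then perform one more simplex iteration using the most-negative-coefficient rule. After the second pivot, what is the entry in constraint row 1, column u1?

Ratio test on column x3 — row 1: entry 0 ≤ 0; row 2: 20/2 = 10; row 3: 24/4 = 6. Minimum is 6 at row 3 (u3 leaves); pivot element 4.
Divide row 3 by 4; eliminate column x3 from the other rows.
Second iteration: most negative obj-row entry is -5 in column x2, so x2 enters.
Ratio test on column x2 — row 1: 10/3 = 10/3; row 2: entry 0 ≤ 0; row 3: 6/(1/2) = 12. Minimum is 10/3 at row 1 (u1 leaves); pivot element 3.
Divide row 1 by 3; eliminate column x2 from the other rows.
After both pivots, the entry at constraint row 1, column u1 is 1/3.

1/3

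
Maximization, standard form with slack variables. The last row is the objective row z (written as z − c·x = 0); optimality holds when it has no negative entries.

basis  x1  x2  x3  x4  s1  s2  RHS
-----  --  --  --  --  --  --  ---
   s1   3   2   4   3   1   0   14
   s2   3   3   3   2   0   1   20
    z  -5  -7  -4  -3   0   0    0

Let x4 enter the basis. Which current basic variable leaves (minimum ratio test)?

Column x4 entries and ratios — s1: 14/3 = 14/3; s2: 20/2 = 10.
Smallest ratio is 14/3 in the row of s1, so s1 leaves.

s1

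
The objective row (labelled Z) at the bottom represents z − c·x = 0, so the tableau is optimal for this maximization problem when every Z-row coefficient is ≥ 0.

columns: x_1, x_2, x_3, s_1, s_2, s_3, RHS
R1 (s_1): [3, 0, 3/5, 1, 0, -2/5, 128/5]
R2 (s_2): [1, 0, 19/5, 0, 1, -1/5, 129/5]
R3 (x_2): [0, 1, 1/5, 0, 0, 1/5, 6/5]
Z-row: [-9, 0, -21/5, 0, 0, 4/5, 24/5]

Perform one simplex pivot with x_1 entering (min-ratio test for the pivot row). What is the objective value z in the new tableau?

Ratio test on column x_1 — row 1: (128/5)/3 = 128/15; row 2: (129/5)/1 = 129/5; row 3: entry 0 ≤ 0. Minimum is 128/15 at row 1 (s_1 leaves); pivot element 3.
Pivot on row 1; the Z-row RHS becomes 24/5 − (-9)·(128/15) = 408/5.

408/5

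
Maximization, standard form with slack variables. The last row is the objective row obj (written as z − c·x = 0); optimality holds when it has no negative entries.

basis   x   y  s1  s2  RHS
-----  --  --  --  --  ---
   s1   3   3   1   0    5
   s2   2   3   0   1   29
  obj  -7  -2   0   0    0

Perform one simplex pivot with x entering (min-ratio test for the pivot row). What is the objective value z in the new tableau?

35/3

Ratio test on column x — row 1: 5/3 = 5/3; row 2: 29/2 = 29/2. Minimum is 5/3 at row 1 (s1 leaves); pivot element 3.
Pivot on row 1; the obj-row RHS becomes 0 − (-7)·(5/3) = 35/3.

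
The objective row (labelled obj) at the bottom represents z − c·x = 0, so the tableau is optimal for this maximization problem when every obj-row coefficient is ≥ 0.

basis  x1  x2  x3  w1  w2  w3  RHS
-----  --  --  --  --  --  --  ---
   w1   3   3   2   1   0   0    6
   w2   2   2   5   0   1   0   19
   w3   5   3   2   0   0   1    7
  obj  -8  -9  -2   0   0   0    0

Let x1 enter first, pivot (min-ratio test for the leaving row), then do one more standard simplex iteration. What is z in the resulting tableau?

Ratio test on column x1 — row 1: 6/3 = 2; row 2: 19/2 = 19/2; row 3: 7/5 = 7/5. Minimum is 7/5 at row 3 (w3 leaves); pivot element 5.
Pivot on row 3; the obj-row RHS becomes 0 − (-8)·(7/5) = 56/5.
Next entering variable (most negative obj-row entry -21/5): x2.
Ratio test on column x2 — row 1: (9/5)/(6/5) = 3/2; row 2: (81/5)/(4/5) = 81/4; row 3: (7/5)/(3/5) = 7/3. Minimum is 3/2 at row 1 (w1 leaves); pivot element 6/5.
After the second pivot the obj-row RHS is 56/5 − (-21/5)·(3/2) = 35/2.

35/2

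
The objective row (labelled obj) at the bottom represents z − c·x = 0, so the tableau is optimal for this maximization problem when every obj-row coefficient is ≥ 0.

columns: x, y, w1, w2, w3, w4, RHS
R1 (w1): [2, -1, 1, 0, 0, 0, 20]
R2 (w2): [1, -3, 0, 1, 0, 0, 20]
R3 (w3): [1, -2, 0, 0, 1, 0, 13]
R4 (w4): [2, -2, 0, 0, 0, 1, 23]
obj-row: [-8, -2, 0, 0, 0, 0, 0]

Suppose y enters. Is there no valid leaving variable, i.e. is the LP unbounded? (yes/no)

Every constraint-row entry in column y is ≤ 0, so increasing y is unbounded.

yes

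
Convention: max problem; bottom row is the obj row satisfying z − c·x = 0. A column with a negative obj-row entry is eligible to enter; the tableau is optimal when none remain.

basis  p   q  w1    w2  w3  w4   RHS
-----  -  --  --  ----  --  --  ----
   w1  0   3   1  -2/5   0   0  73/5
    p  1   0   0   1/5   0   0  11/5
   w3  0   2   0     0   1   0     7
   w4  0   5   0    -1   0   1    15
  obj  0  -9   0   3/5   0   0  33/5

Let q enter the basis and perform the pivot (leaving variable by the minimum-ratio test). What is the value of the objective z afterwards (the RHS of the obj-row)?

Ratio test on column q — row 1: (73/5)/3 = 73/15; row 2: entry 0 ≤ 0; row 3: 7/2 = 7/2; row 4: 15/5 = 3. Minimum is 3 at row 4 (w4 leaves); pivot element 5.
Pivot on row 4; the obj-row RHS becomes 33/5 − (-9)·3 = 168/5.

168/5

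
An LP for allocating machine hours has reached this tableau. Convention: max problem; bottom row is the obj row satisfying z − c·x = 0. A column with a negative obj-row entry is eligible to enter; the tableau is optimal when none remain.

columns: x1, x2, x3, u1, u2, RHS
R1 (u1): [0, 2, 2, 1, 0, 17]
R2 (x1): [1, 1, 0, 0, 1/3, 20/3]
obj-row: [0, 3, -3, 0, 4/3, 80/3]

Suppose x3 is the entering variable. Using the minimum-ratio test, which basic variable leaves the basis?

u1

Column x3 entries and ratios — u1: 17/2 = 17/2; x1: 0 ≤ 0, skip.
Smallest ratio is 17/2 in the row of u1, so u1 leaves.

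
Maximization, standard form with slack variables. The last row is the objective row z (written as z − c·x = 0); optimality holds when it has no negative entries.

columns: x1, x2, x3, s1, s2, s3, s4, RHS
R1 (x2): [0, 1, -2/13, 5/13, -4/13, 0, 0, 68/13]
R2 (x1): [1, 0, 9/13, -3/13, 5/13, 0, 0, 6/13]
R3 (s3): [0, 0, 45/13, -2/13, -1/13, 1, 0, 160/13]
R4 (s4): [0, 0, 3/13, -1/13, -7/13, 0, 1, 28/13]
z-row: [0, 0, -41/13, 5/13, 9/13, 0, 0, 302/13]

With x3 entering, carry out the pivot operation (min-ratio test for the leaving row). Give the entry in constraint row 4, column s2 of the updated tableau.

-2/3

Ratio test on column x3 — row 1: entry -2/13 ≤ 0; row 2: (6/13)/(9/13) = 2/3; row 3: (160/13)/(45/13) = 32/9; row 4: (28/13)/(3/13) = 28/3. Minimum is 2/3 at row 2 (x1 leaves); pivot element 9/13.
Divide row 2 by 9/13; eliminate column x3 from the other rows.
Row 4 update in column s2: -7/13 − (3/13)·(5/9) = -2/3.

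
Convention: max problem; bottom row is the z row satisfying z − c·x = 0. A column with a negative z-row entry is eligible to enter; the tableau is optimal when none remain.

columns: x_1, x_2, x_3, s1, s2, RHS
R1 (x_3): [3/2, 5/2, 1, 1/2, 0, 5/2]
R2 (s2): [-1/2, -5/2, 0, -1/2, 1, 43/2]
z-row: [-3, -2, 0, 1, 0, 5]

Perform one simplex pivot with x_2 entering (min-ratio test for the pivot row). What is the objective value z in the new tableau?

Ratio test on column x_2 — row 1: (5/2)/(5/2) = 1; row 2: entry -5/2 ≤ 0. Minimum is 1 at row 1 (x_3 leaves); pivot element 5/2.
Pivot on row 1; the z-row RHS becomes 5 − (-2)·1 = 7.

7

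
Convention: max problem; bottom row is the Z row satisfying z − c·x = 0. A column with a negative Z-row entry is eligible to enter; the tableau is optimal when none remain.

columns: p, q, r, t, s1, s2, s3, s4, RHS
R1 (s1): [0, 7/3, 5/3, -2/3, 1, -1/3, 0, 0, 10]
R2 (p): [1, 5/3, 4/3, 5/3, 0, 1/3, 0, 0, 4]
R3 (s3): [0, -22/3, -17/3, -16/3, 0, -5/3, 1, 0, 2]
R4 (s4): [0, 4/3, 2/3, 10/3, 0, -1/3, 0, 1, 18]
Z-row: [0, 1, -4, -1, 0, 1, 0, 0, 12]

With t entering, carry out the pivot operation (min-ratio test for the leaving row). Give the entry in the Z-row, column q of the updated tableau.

2

Ratio test on column t — row 1: entry -2/3 ≤ 0; row 2: 4/(5/3) = 12/5; row 3: entry -16/3 ≤ 0; row 4: 18/(10/3) = 27/5. Minimum is 12/5 at row 2 (p leaves); pivot element 5/3.
Divide row 2 by 5/3; eliminate column t from the other rows.
Z-row update in column q: 1 − (-1)·1 = 2.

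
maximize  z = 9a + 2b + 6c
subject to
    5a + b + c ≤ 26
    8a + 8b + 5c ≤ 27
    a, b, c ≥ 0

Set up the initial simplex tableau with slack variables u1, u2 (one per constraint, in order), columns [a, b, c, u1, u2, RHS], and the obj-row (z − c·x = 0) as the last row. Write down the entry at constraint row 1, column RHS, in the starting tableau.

26

The RHS of constraint 1 is b_1 = 26.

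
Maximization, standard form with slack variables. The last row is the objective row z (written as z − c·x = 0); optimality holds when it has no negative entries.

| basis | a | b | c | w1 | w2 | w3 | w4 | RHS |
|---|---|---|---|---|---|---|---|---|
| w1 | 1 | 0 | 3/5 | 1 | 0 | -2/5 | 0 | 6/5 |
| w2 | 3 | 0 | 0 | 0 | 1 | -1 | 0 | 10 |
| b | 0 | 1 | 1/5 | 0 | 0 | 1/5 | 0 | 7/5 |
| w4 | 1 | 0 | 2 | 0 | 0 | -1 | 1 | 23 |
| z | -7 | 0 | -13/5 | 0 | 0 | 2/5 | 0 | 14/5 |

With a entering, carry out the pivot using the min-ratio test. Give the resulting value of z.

56/5

Ratio test on column a — row 1: (6/5)/1 = 6/5; row 2: 10/3 = 10/3; row 3: entry 0 ≤ 0; row 4: 23/1 = 23. Minimum is 6/5 at row 1 (w1 leaves); pivot element 1.
Pivot on row 1; the z-row RHS becomes 14/5 − (-7)·(6/5) = 56/5.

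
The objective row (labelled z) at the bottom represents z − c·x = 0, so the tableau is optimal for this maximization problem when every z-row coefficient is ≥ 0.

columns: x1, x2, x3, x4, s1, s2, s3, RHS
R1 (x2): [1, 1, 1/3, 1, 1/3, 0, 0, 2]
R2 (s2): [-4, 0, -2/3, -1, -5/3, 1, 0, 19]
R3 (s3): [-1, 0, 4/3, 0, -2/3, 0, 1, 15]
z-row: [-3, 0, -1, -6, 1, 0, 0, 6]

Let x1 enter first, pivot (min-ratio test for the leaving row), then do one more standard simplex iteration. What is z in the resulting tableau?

18

Ratio test on column x1 — row 1: 2/1 = 2; row 2: entry -4 ≤ 0; row 3: entry -1 ≤ 0. Minimum is 2 at row 1 (x2 leaves); pivot element 1.
Pivot on row 1; the z-row RHS becomes 6 − (-3)·2 = 12.
Next entering variable (most negative z-row entry -3): x4.
Ratio test on column x4 — row 1: 2/1 = 2; row 2: 27/3 = 9; row 3: 17/1 = 17. Minimum is 2 at row 1 (x1 leaves); pivot element 1.
After the second pivot the z-row RHS is 12 − (-3)·2 = 18.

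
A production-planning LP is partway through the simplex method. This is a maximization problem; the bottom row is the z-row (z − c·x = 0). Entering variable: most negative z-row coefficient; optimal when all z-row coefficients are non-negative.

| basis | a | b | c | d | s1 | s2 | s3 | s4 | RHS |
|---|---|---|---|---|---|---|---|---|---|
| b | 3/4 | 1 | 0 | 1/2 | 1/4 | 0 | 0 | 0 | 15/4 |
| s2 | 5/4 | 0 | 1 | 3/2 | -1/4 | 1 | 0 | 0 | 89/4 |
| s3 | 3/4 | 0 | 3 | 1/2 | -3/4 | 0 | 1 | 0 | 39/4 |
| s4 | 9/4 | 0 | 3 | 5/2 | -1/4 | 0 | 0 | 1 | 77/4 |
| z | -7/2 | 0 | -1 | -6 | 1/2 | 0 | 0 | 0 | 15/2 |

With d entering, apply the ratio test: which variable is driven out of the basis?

Column d entries and ratios — b: (15/4)/(1/2) = 15/2; s2: (89/4)/(3/2) = 89/6; s3: (39/4)/(1/2) = 39/2; s4: (77/4)/(5/2) = 77/10.
Smallest ratio is 15/2 in the row of b, so b leaves.

b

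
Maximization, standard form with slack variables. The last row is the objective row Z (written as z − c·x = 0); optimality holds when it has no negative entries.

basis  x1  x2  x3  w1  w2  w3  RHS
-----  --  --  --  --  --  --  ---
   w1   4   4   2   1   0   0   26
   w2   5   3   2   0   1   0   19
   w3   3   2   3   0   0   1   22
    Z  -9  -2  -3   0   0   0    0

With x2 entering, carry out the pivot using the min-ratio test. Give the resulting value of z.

38/3

Ratio test on column x2 — row 1: 26/4 = 13/2; row 2: 19/3 = 19/3; row 3: 22/2 = 11. Minimum is 19/3 at row 2 (w2 leaves); pivot element 3.
Pivot on row 2; the Z-row RHS becomes 0 − (-2)·(19/3) = 38/3.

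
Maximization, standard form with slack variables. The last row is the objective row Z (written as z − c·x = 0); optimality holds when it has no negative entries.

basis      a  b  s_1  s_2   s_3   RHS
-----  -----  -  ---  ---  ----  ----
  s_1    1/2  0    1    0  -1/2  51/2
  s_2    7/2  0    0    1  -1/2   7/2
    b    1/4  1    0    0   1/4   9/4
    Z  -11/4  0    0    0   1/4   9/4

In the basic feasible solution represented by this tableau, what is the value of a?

a is not in the basis, so in the current basic feasible solution a = 0.

0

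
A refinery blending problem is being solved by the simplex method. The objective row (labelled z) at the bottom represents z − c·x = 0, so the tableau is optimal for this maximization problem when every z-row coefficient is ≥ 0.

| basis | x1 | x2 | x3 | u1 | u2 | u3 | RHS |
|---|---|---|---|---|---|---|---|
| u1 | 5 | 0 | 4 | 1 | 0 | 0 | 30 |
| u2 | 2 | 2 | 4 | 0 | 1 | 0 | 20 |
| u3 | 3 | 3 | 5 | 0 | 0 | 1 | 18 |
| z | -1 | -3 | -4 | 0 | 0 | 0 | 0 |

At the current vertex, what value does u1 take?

30

u1 is basic (row 1); its value is the RHS of that row, 30.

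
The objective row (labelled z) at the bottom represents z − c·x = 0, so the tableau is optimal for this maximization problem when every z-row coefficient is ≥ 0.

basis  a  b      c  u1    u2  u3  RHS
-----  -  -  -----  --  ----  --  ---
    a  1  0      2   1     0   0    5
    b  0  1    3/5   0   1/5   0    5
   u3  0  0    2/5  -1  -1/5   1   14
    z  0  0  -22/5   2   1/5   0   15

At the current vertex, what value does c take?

c is not in the basis, so in the current basic feasible solution c = 0.

0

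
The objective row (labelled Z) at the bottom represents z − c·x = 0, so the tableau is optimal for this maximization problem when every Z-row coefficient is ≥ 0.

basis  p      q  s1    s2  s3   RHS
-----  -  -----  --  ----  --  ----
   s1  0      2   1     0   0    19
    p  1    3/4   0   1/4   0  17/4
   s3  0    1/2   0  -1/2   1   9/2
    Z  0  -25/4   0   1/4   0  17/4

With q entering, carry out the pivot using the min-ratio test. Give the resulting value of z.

119/3

Ratio test on column q — row 1: 19/2 = 19/2; row 2: (17/4)/(3/4) = 17/3; row 3: (9/2)/(1/2) = 9. Minimum is 17/3 at row 2 (p leaves); pivot element 3/4.
Pivot on row 2; the Z-row RHS becomes 17/4 − (-25/4)·(17/3) = 119/3.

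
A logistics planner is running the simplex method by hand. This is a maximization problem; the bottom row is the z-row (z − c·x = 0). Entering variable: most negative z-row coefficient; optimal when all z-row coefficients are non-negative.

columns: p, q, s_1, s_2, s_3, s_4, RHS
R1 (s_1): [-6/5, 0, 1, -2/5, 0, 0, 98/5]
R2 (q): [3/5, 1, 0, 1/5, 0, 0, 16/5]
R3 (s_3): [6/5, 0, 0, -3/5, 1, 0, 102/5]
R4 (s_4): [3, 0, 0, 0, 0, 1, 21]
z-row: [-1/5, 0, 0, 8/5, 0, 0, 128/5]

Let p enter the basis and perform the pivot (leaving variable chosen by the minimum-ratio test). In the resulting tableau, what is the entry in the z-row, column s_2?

5/3

Ratio test on column p — row 1: entry -6/5 ≤ 0; row 2: (16/5)/(3/5) = 16/3; row 3: (102/5)/(6/5) = 17; row 4: 21/3 = 7. Minimum is 16/3 at row 2 (q leaves); pivot element 3/5.
Divide row 2 by 3/5; eliminate column p from the other rows.
z-row update in column s_2: 8/5 − (-1/5)·(1/3) = 5/3.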